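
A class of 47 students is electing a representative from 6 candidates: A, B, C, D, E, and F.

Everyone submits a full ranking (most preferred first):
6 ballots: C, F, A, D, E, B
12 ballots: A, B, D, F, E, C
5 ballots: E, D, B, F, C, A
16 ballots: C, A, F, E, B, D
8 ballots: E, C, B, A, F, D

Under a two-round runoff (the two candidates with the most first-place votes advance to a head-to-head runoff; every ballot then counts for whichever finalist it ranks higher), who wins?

Round 1 first-place votes: A 12, B 0, C 22, D 0, E 13, F 0. C and E advance.
Runoff: C is ranked above E on 22 ballots, E above C on 25.

E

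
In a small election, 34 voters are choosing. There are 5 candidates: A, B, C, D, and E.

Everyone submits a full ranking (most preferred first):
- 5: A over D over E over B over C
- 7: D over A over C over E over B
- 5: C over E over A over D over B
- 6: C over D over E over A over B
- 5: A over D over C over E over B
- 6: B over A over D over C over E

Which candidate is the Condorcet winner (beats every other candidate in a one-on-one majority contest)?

A vs B: 28–6
A vs C: 23–11
A vs D: 21–13
A vs E: 23–11
A beats every other candidate.

A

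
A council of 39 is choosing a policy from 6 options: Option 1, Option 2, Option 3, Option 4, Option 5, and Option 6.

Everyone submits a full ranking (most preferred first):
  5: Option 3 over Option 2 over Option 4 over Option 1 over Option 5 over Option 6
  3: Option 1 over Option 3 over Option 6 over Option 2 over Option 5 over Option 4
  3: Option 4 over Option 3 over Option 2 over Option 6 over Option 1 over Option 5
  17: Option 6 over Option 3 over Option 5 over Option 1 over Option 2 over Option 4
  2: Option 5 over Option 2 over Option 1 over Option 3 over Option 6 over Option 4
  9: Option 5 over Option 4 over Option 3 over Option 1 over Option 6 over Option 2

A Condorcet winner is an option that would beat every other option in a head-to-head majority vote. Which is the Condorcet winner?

Option 3

Option 3 vs Option 1: 34–5
Option 3 vs Option 2: 37–2
Option 3 vs Option 4: 27–12
Option 3 vs Option 5: 28–11
Option 3 vs Option 6: 22–17
Option 3 beats every other option.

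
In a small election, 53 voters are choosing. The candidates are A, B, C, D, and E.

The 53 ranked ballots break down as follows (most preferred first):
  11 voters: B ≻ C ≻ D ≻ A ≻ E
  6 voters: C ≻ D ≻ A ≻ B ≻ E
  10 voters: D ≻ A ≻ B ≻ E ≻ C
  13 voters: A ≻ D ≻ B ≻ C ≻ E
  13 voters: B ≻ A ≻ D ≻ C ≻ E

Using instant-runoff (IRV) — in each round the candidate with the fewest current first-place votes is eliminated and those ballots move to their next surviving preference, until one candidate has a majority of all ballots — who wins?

D

Round 1: A 13, B 24, C 6, D 10, E 0. E eliminated.
Round 2: A 13, B 24, C 6, D 10. C eliminated.
Round 3: A 13, B 24, D 16. A eliminated.
Round 4: B 24, D 29. D has a majority (≥27).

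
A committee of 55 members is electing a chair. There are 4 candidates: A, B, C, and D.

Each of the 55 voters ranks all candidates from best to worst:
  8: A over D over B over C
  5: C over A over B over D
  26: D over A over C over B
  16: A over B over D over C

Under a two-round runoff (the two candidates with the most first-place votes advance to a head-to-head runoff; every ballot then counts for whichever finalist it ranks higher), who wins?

Round 1 first-place votes: A 24, B 0, C 5, D 26. D and A advance.
Runoff: D is ranked above A on 26 ballots, A above D on 29.

A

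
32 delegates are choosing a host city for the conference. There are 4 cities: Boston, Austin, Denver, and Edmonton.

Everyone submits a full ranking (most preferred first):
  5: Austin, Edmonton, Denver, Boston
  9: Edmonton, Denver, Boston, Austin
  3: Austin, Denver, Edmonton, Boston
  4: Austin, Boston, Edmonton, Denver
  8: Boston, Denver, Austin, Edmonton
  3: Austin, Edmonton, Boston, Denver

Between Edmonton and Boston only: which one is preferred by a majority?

Edmonton is ranked above Boston on 20 ballots; Boston above Edmonton on 12.

Edmonton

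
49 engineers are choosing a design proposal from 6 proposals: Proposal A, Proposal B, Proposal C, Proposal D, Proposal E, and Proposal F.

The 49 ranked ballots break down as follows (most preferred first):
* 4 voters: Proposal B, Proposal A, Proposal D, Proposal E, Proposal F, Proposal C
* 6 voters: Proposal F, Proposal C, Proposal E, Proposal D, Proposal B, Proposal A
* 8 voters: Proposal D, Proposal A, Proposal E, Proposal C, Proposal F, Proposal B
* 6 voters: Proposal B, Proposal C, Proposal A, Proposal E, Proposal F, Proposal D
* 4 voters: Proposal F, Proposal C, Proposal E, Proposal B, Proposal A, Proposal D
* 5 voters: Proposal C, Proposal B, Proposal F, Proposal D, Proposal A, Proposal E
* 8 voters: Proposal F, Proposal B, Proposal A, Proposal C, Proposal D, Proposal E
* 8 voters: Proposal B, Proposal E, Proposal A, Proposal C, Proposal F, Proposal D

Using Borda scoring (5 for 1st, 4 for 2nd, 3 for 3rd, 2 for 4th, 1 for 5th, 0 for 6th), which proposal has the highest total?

Proposal B

Proposal A: 4×4 + 6×0 + 8×4 + 6×3 + 4×1 + 5×1 + 8×3 + 8×3 = 123
Proposal B: 4×5 + 6×1 + 8×0 + 6×5 + 4×2 + 5×4 + 8×4 + 8×5 = 156
Proposal C: 4×0 + 6×4 + 8×2 + 6×4 + 4×4 + 5×5 + 8×2 + 8×2 = 137
Proposal D: 4×3 + 6×2 + 8×5 + 6×0 + 4×0 + 5×2 + 8×1 + 8×0 = 82
Proposal E: 4×2 + 6×3 + 8×3 + 6×2 + 4×3 + 5×0 + 8×0 + 8×4 = 106
Proposal F: 4×1 + 6×5 + 8×1 + 6×1 + 4×5 + 5×3 + 8×5 + 8×1 = 131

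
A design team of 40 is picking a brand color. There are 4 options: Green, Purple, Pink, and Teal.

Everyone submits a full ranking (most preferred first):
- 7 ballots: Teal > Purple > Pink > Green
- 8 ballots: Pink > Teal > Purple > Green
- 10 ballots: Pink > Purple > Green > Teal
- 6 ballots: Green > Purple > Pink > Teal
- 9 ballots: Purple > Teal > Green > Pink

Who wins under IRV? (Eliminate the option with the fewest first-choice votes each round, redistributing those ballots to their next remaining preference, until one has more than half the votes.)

Round 1: Green 6, Purple 9, Pink 18, Teal 7. Green eliminated.
Round 2: Purple 15, Pink 18, Teal 7. Teal eliminated.
Round 3: Purple 22, Pink 18. Purple has a majority (≥21).

Purple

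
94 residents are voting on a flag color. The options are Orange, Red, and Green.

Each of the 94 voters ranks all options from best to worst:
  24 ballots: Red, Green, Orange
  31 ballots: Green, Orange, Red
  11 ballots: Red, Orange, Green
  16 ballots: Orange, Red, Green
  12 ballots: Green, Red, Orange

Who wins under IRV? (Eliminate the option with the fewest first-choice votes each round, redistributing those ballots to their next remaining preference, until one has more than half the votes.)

Round 1: Orange 16, Red 35, Green 43. Orange eliminated.
Round 2: Red 51, Green 43. Red has a majority (≥48).

Red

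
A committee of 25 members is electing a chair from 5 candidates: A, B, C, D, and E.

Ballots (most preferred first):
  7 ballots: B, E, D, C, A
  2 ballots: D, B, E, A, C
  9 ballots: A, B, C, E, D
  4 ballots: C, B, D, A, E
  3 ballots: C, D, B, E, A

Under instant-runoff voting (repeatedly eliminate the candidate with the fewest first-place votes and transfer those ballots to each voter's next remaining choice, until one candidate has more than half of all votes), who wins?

Round 1: A 9, B 7, C 7, D 2, E 0. E eliminated.
Round 2: A 9, B 7, C 7, D 2. D eliminated.
Round 3: A 9, B 9, C 7. C eliminated.
Round 4: A 9, B 16. B has a majority (≥13).

B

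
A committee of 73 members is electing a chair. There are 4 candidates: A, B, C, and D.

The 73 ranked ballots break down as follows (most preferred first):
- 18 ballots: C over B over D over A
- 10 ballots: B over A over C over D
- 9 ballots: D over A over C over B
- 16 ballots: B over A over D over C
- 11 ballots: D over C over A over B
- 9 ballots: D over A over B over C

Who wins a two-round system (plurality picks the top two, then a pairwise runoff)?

Round 1 first-place votes: A 0, B 26, C 18, D 29. D and B advance.
Runoff: D is ranked above B on 29 ballots, B above D on 44.

B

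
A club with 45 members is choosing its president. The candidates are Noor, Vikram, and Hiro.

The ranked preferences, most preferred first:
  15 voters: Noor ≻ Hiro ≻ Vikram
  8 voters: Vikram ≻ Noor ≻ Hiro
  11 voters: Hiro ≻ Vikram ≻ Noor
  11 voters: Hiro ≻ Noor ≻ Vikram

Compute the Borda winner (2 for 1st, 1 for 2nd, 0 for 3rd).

Hiro

Noor: 15×2 + 8×1 + 11×0 + 11×1 = 49
Vikram: 15×0 + 8×2 + 11×1 + 11×0 = 27
Hiro: 15×1 + 8×0 + 11×2 + 11×2 = 59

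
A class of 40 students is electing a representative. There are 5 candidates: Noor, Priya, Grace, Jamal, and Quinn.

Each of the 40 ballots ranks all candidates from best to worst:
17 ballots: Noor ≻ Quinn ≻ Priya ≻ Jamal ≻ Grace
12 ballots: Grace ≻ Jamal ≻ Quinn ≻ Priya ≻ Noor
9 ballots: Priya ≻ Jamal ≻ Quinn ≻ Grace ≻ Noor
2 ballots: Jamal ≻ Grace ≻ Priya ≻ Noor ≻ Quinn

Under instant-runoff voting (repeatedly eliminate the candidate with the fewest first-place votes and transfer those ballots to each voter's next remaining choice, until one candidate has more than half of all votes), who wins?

Grace

Round 1: Noor 17, Priya 9, Grace 12, Jamal 2, Quinn 0. Quinn eliminated.
Round 2: Noor 17, Priya 9, Grace 12, Jamal 2. Jamal eliminated.
Round 3: Noor 17, Priya 9, Grace 14. Priya eliminated.
Round 4: Noor 17, Grace 23. Grace has a majority (≥21).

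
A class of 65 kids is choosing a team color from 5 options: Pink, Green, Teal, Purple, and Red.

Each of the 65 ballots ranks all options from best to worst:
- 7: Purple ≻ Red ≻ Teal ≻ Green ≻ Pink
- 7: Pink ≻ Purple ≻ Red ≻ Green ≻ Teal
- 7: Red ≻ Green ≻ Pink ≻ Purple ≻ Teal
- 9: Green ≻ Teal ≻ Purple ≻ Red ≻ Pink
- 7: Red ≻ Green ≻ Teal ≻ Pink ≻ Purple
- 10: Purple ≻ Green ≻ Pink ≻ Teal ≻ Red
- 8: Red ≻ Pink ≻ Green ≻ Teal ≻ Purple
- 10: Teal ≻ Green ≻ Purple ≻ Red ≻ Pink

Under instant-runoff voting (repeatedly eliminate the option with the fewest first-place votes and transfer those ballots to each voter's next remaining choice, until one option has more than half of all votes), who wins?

Purple

Round 1: Pink 7, Green 9, Teal 10, Purple 17, Red 22. Pink eliminated.
Round 2: Green 9, Teal 10, Purple 24, Red 22. Green eliminated.
Round 3: Teal 19, Purple 24, Red 22. Teal eliminated.
Round 4: Purple 43, Red 22. Purple has a majority (≥33).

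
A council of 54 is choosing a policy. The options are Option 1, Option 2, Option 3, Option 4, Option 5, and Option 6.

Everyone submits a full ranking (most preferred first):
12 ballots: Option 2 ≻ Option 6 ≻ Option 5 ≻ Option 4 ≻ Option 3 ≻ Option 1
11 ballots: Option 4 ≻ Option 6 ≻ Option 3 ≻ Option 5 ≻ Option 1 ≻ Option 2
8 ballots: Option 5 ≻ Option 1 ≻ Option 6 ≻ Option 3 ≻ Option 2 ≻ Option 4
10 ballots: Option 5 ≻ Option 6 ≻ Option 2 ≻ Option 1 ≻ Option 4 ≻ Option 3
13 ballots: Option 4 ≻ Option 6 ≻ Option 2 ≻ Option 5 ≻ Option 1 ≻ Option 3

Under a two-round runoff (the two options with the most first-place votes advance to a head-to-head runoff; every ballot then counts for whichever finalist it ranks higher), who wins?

Option 5

Round 1 first-place votes: Option 1 0, Option 2 12, Option 3 0, Option 4 24, Option 5 18, Option 6 0. Option 4 and Option 5 advance.
Runoff: Option 4 is ranked above Option 5 on 24 ballots, Option 5 above Option 4 on 30.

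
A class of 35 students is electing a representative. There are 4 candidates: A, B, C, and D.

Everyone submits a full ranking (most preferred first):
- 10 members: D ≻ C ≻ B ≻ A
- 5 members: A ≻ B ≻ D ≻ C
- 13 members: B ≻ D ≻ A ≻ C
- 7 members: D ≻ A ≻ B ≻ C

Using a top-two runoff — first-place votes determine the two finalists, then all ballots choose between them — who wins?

Round 1 first-place votes: A 5, B 13, C 0, D 17. D and B advance.
Runoff: D is ranked above B on 17 ballots, B above D on 18.

B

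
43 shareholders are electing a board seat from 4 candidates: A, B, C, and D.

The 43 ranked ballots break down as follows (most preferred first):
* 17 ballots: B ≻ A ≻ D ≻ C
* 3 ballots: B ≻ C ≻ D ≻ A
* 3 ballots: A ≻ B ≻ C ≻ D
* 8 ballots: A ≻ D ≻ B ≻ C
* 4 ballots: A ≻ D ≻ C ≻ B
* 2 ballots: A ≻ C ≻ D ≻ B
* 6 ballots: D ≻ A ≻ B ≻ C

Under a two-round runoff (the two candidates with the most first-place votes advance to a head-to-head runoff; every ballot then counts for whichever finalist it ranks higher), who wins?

A

Round 1 first-place votes: A 17, B 20, C 0, D 6. B and A advance.
Runoff: B is ranked above A on 20 ballots, A above B on 23.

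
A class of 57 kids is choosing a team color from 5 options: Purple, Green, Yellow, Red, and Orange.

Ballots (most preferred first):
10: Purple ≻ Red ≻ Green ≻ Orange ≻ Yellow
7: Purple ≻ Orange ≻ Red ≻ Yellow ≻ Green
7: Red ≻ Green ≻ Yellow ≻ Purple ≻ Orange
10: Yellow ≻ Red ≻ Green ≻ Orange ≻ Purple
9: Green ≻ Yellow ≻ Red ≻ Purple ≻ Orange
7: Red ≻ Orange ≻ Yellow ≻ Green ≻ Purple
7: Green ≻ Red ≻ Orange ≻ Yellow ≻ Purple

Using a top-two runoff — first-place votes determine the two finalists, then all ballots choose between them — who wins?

Round 1 first-place votes: Purple 17, Green 16, Yellow 10, Red 14, Orange 0. Purple and Green advance.
Runoff: Purple is ranked above Green on 17 ballots, Green above Purple on 40.

Green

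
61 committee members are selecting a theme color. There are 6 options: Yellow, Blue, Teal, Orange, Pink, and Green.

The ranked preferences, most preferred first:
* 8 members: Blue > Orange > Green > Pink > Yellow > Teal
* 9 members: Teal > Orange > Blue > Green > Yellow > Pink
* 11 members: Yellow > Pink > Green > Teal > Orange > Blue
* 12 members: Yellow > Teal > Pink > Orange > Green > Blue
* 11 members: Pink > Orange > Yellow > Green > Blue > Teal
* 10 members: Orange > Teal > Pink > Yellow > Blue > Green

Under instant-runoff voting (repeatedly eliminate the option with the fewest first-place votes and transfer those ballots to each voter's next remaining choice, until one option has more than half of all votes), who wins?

Orange

Round 1: Yellow 23, Blue 8, Teal 9, Orange 10, Pink 11, Green 0. Green eliminated.
Round 2: Yellow 23, Blue 8, Teal 9, Orange 10, Pink 11. Blue eliminated.
Round 3: Yellow 23, Teal 9, Orange 18, Pink 11. Teal eliminated.
Round 4: Yellow 23, Orange 27, Pink 11. Pink eliminated.
Round 5: Yellow 23, Orange 38. Orange has a majority (≥31).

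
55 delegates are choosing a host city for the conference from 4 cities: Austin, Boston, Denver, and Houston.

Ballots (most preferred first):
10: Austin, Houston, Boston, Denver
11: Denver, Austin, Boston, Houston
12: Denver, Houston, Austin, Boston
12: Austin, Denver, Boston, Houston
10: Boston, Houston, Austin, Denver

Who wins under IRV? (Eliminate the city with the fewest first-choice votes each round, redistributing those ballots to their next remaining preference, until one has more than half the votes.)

Round 1: Austin 22, Boston 10, Denver 23, Houston 0. Houston eliminated.
Round 2: Austin 22, Boston 10, Denver 23. Boston eliminated.
Round 3: Austin 32, Denver 23. Austin has a majority (≥28).

Austin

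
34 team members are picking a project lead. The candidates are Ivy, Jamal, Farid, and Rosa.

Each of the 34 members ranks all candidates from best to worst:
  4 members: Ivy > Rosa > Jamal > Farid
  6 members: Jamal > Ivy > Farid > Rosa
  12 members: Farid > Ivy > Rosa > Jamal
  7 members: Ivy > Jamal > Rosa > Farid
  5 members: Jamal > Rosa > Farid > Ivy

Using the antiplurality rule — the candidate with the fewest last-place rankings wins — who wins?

Last-place votes: Ivy 5, Jamal 12, Farid 11, Rosa 6.

Ivy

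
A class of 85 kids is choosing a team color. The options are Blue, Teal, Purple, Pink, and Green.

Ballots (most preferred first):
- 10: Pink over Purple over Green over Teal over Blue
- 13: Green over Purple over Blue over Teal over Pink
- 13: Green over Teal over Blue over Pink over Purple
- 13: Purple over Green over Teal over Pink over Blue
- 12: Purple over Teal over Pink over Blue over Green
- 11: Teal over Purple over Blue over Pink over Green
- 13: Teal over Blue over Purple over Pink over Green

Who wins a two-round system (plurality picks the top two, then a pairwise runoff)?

Purple

Round 1 first-place votes: Blue 0, Teal 24, Purple 25, Pink 10, Green 26. Green and Purple advance.
Runoff: Green is ranked above Purple on 26 ballots, Purple above Green on 59.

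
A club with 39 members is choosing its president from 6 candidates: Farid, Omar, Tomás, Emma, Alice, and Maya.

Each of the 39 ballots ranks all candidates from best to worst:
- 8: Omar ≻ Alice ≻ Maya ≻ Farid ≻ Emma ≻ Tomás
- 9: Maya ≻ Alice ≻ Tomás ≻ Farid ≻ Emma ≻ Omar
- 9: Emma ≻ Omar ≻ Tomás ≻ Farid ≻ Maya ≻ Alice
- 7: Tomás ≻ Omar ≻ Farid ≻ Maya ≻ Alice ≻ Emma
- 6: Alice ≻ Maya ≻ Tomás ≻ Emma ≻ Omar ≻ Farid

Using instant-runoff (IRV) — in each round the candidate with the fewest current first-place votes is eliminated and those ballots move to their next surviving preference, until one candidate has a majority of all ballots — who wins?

Round 1: Farid 0, Omar 8, Tomás 7, Emma 9, Alice 6, Maya 9. Farid eliminated.
Round 2: Omar 8, Tomás 7, Emma 9, Alice 6, Maya 9. Alice eliminated.
Round 3: Omar 8, Tomás 7, Emma 9, Maya 15. Tomás eliminated.
Round 4: Omar 15, Emma 9, Maya 15. Emma eliminated.
Round 5: Omar 24, Maya 15. Omar has a majority (≥20).

Omar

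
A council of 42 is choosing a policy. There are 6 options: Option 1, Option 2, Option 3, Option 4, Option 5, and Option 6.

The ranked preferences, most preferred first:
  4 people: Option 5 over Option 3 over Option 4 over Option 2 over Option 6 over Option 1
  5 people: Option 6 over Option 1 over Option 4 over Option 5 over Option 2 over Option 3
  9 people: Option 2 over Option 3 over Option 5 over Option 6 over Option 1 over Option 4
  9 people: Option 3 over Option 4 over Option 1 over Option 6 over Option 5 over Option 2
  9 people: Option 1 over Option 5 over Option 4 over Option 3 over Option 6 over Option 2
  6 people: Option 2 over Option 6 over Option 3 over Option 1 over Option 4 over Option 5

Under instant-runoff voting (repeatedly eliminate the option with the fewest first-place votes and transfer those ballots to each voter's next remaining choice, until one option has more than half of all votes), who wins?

Option 1

Round 1: Option 1 9, Option 2 15, Option 3 9, Option 4 0, Option 5 4, Option 6 5. Option 4 eliminated.
Round 2: Option 1 9, Option 2 15, Option 3 9, Option 5 4, Option 6 5. Option 5 eliminated.
Round 3: Option 1 9, Option 2 15, Option 3 13, Option 6 5. Option 6 eliminated.
Round 4: Option 1 14, Option 2 15, Option 3 13. Option 3 eliminated.
Round 5: Option 1 23, Option 2 19. Option 1 has a majority (≥22).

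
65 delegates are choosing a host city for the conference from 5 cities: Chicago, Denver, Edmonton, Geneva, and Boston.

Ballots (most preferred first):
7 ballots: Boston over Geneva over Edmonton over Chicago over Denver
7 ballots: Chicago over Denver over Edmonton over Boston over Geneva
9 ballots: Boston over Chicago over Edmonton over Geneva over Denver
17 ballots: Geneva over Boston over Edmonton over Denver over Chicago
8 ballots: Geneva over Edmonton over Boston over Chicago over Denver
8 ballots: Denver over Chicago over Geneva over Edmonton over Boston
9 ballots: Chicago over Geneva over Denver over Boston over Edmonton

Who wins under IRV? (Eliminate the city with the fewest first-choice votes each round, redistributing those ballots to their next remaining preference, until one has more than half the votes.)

Chicago

Round 1: Chicago 16, Denver 8, Edmonton 0, Geneva 25, Boston 16. Edmonton eliminated.
Round 2: Chicago 16, Denver 8, Geneva 25, Boston 16. Denver eliminated.
Round 3: Chicago 24, Geneva 25, Boston 16. Boston eliminated.
Round 4: Chicago 33, Geneva 32. Chicago has a majority (≥33).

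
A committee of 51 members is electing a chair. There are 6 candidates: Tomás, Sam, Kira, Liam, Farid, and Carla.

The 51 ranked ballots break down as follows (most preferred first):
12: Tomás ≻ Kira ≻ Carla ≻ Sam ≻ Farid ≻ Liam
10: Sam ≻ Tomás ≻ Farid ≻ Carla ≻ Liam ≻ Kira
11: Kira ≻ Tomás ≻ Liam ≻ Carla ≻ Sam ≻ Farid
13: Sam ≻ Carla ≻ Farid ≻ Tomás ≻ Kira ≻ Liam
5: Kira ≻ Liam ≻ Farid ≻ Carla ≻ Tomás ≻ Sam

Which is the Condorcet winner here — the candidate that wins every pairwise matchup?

Tomás

Tomás vs Sam: 28–23
Tomás vs Kira: 35–16
Tomás vs Liam: 46–5
Tomás vs Farid: 33–18
Tomás vs Carla: 33–18
Tomás beats every other candidate.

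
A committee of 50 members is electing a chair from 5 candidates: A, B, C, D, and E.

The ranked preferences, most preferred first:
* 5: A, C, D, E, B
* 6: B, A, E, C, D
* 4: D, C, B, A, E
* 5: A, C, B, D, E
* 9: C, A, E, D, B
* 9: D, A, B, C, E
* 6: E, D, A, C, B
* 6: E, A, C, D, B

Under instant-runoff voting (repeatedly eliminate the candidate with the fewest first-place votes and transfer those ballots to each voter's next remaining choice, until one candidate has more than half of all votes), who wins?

A

Round 1: A 10, B 6, C 9, D 13, E 12. B eliminated.
Round 2: A 16, C 9, D 13, E 12. C eliminated.
Round 3: A 25, D 13, E 12. E eliminated.
Round 4: A 31, D 19. A has a majority (≥26).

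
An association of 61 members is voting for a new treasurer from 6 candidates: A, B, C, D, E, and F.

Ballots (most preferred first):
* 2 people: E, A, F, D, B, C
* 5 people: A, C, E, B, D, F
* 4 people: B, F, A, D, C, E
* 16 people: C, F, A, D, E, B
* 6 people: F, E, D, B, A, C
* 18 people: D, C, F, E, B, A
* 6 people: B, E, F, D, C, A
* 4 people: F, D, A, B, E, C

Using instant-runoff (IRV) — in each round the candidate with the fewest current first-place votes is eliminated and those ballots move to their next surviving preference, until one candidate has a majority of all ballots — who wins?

Round 1: A 5, B 10, C 16, D 18, E 2, F 10. E eliminated.
Round 2: A 7, B 10, C 16, D 18, F 10. A eliminated.
Round 3: B 10, C 21, D 18, F 12. B eliminated.
Round 4: C 21, D 18, F 22. D eliminated.
Round 5: C 39, F 22. C has a majority (≥31).

C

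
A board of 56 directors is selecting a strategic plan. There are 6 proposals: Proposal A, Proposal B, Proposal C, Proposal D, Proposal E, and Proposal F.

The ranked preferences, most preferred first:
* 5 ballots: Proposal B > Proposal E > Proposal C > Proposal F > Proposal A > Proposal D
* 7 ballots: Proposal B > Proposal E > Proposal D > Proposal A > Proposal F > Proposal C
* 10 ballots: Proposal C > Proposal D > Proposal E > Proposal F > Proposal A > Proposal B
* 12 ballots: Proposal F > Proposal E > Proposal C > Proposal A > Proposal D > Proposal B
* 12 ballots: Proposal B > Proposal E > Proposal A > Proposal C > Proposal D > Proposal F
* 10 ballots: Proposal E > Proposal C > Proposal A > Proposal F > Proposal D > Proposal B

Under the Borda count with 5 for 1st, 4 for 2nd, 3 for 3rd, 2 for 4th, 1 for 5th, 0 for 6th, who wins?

Proposal E

Proposal A: 5×1 + 7×2 + 10×1 + 12×2 + 12×3 + 10×3 = 119
Proposal B: 5×5 + 7×5 + 10×0 + 12×0 + 12×5 + 10×0 = 120
Proposal C: 5×3 + 7×0 + 10×5 + 12×3 + 12×2 + 10×4 = 165
Proposal D: 5×0 + 7×3 + 10×4 + 12×1 + 12×1 + 10×1 = 95
Proposal E: 5×4 + 7×4 + 10×3 + 12×4 + 12×4 + 10×5 = 224
Proposal F: 5×2 + 7×1 + 10×2 + 12×5 + 12×0 + 10×2 = 117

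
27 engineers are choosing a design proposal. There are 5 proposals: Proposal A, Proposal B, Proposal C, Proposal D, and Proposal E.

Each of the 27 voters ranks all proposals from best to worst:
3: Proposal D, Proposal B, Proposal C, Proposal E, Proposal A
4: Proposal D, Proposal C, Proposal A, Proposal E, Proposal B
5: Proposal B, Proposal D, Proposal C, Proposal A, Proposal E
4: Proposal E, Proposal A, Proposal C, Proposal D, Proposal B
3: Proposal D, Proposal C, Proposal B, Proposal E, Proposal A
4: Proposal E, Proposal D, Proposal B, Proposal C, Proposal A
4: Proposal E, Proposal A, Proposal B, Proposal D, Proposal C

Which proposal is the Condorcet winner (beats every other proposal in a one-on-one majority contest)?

Proposal D vs Proposal A: 19–8
Proposal D vs Proposal B: 18–9
Proposal D vs Proposal C: 23–4
Proposal D vs Proposal E: 15–12
Proposal D beats every other proposal.

Proposal D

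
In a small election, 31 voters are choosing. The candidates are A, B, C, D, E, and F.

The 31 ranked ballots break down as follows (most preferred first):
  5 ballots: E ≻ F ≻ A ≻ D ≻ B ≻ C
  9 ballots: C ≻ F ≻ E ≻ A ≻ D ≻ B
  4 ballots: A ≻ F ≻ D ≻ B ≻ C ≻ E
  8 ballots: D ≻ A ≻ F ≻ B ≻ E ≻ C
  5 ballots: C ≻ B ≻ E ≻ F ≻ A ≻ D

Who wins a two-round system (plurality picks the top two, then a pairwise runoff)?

Round 1 first-place votes: A 4, B 0, C 14, D 8, E 5, F 0. C and D advance.
Runoff: C is ranked above D on 14 ballots, D above C on 17.

D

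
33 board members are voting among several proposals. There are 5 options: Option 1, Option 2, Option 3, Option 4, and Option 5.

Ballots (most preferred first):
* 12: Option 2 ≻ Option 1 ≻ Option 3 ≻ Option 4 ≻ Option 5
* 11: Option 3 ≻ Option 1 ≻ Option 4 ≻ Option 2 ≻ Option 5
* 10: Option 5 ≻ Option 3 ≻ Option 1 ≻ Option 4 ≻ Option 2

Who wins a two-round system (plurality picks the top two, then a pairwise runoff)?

Round 1 first-place votes: Option 1 0, Option 2 12, Option 3 11, Option 4 0, Option 5 10. Option 2 and Option 3 advance.
Runoff: Option 2 is ranked above Option 3 on 12 ballots, Option 3 above Option 2 on 21.

Option 3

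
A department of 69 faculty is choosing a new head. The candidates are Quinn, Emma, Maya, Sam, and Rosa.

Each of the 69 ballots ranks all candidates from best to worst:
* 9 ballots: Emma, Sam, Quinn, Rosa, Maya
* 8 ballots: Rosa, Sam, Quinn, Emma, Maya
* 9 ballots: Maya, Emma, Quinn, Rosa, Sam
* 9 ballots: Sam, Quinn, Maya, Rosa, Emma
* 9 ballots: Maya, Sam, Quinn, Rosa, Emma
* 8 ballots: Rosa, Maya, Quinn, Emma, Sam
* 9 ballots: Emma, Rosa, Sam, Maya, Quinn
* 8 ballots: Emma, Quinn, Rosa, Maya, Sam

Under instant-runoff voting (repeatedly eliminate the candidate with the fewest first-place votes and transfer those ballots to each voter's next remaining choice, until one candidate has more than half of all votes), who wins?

Maya

Round 1: Quinn 0, Emma 26, Maya 18, Sam 9, Rosa 16. Quinn eliminated.
Round 2: Emma 26, Maya 18, Sam 9, Rosa 16. Sam eliminated.
Round 3: Emma 26, Maya 27, Rosa 16. Rosa eliminated.
Round 4: Emma 34, Maya 35. Maya has a majority (≥35).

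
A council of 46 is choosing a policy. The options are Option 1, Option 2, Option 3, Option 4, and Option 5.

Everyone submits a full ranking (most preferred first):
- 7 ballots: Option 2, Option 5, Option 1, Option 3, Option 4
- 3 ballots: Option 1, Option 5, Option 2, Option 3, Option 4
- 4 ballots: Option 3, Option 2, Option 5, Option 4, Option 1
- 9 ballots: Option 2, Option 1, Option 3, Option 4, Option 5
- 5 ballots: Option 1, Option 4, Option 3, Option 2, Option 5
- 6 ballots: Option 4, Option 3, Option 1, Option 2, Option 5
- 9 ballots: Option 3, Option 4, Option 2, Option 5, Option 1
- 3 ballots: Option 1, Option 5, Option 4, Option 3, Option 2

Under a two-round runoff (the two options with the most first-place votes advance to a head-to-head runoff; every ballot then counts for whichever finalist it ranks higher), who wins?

Option 3

Round 1 first-place votes: Option 1 11, Option 2 16, Option 3 13, Option 4 6, Option 5 0. Option 2 and Option 3 advance.
Runoff: Option 2 is ranked above Option 3 on 19 ballots, Option 3 above Option 2 on 27.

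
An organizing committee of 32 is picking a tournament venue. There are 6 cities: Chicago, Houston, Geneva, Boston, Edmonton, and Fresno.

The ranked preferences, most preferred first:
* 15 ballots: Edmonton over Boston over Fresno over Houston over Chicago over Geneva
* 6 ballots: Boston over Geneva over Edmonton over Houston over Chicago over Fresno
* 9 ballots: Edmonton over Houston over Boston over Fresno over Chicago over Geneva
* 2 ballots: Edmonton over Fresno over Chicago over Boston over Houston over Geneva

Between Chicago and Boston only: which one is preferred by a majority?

Chicago is ranked above Boston on 2 ballots; Boston above Chicago on 30.

Boston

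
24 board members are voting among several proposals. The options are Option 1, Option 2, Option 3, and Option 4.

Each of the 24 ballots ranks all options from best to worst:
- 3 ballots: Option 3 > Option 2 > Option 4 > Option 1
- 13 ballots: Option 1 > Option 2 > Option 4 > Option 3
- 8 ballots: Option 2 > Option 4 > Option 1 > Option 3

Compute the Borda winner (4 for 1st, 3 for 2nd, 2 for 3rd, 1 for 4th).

Option 2

Option 1: 3×1 + 13×4 + 8×2 = 71
Option 2: 3×3 + 13×3 + 8×4 = 80
Option 3: 3×4 + 13×1 + 8×1 = 33
Option 4: 3×2 + 13×2 + 8×3 = 56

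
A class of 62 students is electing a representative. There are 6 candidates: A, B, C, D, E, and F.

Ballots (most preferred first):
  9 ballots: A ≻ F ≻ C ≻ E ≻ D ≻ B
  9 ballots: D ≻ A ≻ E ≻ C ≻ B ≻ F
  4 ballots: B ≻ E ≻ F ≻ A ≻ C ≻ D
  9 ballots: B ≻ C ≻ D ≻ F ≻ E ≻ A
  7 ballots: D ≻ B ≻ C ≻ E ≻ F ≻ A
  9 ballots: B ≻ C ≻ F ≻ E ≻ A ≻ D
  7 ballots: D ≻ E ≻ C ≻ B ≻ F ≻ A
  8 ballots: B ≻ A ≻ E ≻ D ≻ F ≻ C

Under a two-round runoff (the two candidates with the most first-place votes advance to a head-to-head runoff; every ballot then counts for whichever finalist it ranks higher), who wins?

Round 1 first-place votes: A 9, B 30, C 0, D 23, E 0, F 0. B and D advance.
Runoff: B is ranked above D on 30 ballots, D above B on 32.

D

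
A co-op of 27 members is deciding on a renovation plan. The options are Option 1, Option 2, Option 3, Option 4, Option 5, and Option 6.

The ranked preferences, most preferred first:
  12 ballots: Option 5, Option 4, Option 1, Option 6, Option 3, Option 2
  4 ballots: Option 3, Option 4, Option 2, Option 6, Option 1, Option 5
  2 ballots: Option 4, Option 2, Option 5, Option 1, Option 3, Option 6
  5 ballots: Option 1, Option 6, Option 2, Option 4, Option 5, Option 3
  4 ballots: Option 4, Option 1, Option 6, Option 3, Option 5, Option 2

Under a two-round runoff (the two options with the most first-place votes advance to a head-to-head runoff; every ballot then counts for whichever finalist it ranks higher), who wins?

Option 4

Round 1 first-place votes: Option 1 5, Option 2 0, Option 3 4, Option 4 6, Option 5 12, Option 6 0. Option 5 and Option 4 advance.
Runoff: Option 5 is ranked above Option 4 on 12 ballots, Option 4 above Option 5 on 15.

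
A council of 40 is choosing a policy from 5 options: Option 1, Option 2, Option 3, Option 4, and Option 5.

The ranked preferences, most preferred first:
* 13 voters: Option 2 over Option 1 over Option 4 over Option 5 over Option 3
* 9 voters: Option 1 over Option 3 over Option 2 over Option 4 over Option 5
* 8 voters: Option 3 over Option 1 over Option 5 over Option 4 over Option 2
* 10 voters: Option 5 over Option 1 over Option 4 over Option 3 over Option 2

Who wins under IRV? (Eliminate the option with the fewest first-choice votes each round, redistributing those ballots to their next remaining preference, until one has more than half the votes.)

Round 1: Option 1 9, Option 2 13, Option 3 8, Option 4 0, Option 5 10. Option 4 eliminated.
Round 2: Option 1 9, Option 2 13, Option 3 8, Option 5 10. Option 3 eliminated.
Round 3: Option 1 17, Option 2 13, Option 5 10. Option 5 eliminated.
Round 4: Option 1 27, Option 2 13. Option 1 has a majority (≥21).

Option 1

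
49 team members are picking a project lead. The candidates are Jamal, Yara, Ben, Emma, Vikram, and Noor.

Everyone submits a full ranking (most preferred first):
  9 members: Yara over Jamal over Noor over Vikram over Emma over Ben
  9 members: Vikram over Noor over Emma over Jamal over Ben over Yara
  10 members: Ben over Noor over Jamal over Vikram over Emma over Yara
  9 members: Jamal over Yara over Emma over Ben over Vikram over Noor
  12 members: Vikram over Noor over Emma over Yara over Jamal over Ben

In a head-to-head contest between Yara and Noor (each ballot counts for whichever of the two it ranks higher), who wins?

Yara is ranked above Noor on 18 ballots; Noor above Yara on 31.

Noor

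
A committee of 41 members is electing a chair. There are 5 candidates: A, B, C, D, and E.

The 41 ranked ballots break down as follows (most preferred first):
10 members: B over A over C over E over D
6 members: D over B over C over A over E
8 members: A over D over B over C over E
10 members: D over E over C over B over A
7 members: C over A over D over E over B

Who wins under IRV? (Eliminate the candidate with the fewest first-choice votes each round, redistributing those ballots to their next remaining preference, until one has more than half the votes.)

Round 1: A 8, B 10, C 7, D 16, E 0. E eliminated.
Round 2: A 8, B 10, C 7, D 16. C eliminated.
Round 3: A 15, B 10, D 16. B eliminated.
Round 4: A 25, D 16. A has a majority (≥21).

A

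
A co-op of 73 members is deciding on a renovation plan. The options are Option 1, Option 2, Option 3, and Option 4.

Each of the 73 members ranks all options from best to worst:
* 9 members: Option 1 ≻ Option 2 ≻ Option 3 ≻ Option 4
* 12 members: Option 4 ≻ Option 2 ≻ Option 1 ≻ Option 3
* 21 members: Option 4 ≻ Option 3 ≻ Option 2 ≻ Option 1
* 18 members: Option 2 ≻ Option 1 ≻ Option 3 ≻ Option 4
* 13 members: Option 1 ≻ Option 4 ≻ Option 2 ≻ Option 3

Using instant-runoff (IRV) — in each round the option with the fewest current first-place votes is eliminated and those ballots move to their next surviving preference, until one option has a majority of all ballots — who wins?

Round 1: Option 1 22, Option 2 18, Option 3 0, Option 4 33. Option 3 eliminated.
Round 2: Option 1 22, Option 2 18, Option 4 33. Option 2 eliminated.
Round 3: Option 1 40, Option 4 33. Option 1 has a majority (≥37).

Option 1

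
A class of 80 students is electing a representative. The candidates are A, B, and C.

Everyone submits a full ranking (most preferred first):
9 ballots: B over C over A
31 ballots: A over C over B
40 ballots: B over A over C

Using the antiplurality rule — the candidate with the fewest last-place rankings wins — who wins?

A

Last-place votes: A 9, B 31, C 40.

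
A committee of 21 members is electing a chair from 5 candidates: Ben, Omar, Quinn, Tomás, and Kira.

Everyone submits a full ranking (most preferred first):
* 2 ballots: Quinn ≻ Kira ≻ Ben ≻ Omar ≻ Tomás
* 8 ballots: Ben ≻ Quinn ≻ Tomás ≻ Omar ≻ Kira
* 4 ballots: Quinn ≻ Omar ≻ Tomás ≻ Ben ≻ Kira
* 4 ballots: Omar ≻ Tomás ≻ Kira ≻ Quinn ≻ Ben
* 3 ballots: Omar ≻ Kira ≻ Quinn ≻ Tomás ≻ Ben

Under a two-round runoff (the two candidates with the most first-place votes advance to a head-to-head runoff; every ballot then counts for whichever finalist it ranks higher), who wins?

Round 1 first-place votes: Ben 8, Omar 7, Quinn 6, Tomás 0, Kira 0. Ben and Omar advance.
Runoff: Ben is ranked above Omar on 10 ballots, Omar above Ben on 11.

Omar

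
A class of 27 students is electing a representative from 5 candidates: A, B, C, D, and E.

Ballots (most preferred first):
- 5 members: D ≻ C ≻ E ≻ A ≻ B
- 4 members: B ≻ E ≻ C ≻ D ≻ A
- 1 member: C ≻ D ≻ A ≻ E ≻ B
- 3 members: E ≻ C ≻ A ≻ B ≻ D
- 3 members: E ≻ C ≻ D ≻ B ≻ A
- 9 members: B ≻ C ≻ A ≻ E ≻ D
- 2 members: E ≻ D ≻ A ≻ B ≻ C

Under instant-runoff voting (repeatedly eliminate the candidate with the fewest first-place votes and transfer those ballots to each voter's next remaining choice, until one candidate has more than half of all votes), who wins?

E

Round 1: A 0, B 13, C 1, D 5, E 8. A eliminated.
Round 2: B 13, C 1, D 5, E 8. C eliminated.
Round 3: B 13, D 6, E 8. D eliminated.
Round 4: B 13, E 14. E has a majority (≥14).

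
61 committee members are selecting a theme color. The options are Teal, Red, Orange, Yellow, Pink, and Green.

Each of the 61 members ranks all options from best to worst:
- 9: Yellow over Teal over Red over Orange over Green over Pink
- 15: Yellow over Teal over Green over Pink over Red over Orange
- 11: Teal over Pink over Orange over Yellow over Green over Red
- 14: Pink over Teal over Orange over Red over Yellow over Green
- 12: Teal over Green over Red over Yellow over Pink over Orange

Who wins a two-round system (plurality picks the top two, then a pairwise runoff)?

Round 1 first-place votes: Teal 23, Red 0, Orange 0, Yellow 24, Pink 14, Green 0. Yellow and Teal advance.
Runoff: Yellow is ranked above Teal on 24 ballots, Teal above Yellow on 37.

Teal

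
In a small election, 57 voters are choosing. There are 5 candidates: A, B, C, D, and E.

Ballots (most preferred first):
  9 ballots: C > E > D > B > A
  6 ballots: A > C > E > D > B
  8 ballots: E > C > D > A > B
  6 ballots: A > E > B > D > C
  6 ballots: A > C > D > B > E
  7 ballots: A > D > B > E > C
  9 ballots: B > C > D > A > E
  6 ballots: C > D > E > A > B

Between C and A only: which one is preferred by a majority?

C

C is ranked above A on 32 ballots; A above C on 25.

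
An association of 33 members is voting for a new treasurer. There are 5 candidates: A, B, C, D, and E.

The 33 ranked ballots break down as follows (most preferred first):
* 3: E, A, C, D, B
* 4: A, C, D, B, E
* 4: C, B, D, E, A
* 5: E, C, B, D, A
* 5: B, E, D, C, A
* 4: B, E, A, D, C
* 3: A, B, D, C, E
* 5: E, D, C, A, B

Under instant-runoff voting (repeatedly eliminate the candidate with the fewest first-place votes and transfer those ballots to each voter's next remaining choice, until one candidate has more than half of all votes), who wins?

B

Round 1: A 7, B 9, C 4, D 0, E 13. D eliminated.
Round 2: A 7, B 9, C 4, E 13. C eliminated.
Round 3: A 7, B 13, E 13. A eliminated.
Round 4: B 20, E 13. B has a majority (≥17).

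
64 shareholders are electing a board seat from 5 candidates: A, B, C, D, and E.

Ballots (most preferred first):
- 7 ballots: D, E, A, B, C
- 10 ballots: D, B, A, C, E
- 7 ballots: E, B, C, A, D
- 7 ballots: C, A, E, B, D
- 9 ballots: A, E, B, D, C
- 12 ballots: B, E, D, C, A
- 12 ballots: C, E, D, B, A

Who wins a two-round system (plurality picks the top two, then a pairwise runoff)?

D

Round 1 first-place votes: A 9, B 12, C 19, D 17, E 7. C and D advance.
Runoff: C is ranked above D on 26 ballots, D above C on 38.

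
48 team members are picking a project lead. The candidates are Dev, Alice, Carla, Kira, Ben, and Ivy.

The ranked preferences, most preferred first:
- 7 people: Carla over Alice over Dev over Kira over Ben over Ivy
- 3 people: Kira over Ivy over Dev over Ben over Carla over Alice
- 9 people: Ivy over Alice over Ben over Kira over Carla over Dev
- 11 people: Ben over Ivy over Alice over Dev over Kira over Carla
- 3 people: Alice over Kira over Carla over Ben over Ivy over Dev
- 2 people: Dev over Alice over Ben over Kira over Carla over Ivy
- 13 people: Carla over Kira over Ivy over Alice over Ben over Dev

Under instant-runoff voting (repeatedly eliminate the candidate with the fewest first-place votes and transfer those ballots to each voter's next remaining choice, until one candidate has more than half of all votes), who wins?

Round 1: Dev 2, Alice 3, Carla 20, Kira 3, Ben 11, Ivy 9. Dev eliminated.
Round 2: Alice 5, Carla 20, Kira 3, Ben 11, Ivy 9. Kira eliminated.
Round 3: Alice 5, Carla 20, Ben 11, Ivy 12. Alice eliminated.
Round 4: Carla 23, Ben 13, Ivy 12. Ivy eliminated.
Round 5: Carla 23, Ben 25. Ben has a majority (≥25).

Ben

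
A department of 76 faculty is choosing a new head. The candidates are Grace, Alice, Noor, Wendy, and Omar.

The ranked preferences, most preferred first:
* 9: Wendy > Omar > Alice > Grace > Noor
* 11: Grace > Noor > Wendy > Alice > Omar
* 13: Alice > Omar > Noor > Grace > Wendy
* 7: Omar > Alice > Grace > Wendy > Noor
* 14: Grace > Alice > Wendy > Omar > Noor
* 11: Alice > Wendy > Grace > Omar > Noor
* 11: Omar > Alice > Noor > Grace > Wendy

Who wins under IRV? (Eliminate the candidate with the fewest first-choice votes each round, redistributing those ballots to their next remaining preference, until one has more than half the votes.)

Round 1: Grace 25, Alice 24, Noor 0, Wendy 9, Omar 18. Noor eliminated.
Round 2: Grace 25, Alice 24, Wendy 9, Omar 18. Wendy eliminated.
Round 3: Grace 25, Alice 24, Omar 27. Alice eliminated.
Round 4: Grace 36, Omar 40. Omar has a majority (≥39).

Omar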